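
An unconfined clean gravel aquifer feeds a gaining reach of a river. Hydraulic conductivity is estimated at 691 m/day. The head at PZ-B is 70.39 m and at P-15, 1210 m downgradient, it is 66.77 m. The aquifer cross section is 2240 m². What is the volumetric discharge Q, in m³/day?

4630

Hydraulic gradient i = (70.39 − 66.77) / 1210 = 3.62 / 1210 = 0.002992.
Darcy's law: Q = K · A · i = 691.0 × 2240 × 0.002992 = 4631 m³/day.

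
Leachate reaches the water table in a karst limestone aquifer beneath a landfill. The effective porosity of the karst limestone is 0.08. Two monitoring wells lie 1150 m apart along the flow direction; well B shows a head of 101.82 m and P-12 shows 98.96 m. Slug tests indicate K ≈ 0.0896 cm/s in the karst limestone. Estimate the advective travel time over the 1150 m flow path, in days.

478

Convert K: 0.0896 cm/s × 864 = 77.41 m/day.
Hydraulic gradient i = (101.82 − 98.96) / 1150 = 2.86 / 1150 = 0.002487.
Darcy flux q = K · i = 77.41 × 0.002487 = 0.1925 m/day.
Seepage velocity v = q / n_e = 0.1925 / 0.08 = 2.407 m/day.
Travel time t = L / v = 1150 / 2.407 = 477.9 days.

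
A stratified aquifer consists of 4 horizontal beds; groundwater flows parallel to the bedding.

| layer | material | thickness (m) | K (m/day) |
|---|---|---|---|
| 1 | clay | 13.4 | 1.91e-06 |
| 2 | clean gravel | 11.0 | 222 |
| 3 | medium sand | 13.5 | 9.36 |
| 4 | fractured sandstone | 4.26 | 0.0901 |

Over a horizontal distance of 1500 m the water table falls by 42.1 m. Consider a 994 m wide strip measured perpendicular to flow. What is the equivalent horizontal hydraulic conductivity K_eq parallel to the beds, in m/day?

Flow is parallel to layering, so each bed carries its own Darcy discharge and the transmissivities add.
Σ(K_i·b_i) = 1.91e-06×13.4 + 222×11.0 + 9.36×13.5 + 0.0901×4.26 = 2569 m²/day.
Total thickness b = 42.16 m, so K_eq = Σ(K_i·b_i)/b = 60.93 m/day.

60.9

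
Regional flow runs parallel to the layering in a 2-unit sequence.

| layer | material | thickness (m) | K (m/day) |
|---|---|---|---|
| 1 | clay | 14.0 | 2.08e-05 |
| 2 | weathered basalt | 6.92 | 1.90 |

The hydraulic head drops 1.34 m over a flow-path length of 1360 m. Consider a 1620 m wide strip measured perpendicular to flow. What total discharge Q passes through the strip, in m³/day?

21.0

Flow is parallel to layering, so each bed carries its own Darcy discharge and the transmissivities add.
Σ(K_i·b_i) = 2.08e-05×14.0 + 1.90×6.92 = 13.15 m²/day.
Hydraulic gradient i = Δh / L = 1.34 / 1360 = 0.0009853.
Q = Σ(K_i·b_i) · W · i = 13.15 × 1620 × 0.0009853 = 20.99 m³/day.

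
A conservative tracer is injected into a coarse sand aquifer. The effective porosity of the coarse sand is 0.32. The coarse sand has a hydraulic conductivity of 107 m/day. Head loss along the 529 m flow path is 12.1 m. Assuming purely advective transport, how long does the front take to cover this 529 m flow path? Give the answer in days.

69.2

Hydraulic gradient i = Δh / L = 12.1 / 529 = 0.02287.
Darcy flux q = K · i = 107.0 × 0.02287 = 2.447 m/day.
Seepage velocity v = q / n_e = 2.447 / 0.32 = 7.648 m/day.
Travel time t = L / v = 529 / 7.648 = 69.17 days.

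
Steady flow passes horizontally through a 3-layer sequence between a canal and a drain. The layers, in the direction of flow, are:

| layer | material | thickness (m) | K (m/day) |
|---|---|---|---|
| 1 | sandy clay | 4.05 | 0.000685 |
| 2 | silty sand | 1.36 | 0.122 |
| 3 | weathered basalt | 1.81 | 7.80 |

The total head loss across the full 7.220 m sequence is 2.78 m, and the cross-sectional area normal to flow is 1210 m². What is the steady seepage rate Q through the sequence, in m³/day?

Flow is perpendicular to layering, so the layers act in series and the equivalent K is the thickness-weighted harmonic mean.
Total thickness L = 4.05 + 1.36 + 1.81 = 7.220 m.
Σ(b_i/K_i) = 4.05/0.000685 + 1.36/0.122 + 1.81/7.80 = 5924 d.
K_eq = L / Σ(b_i/K_i) = 7.220 / 5924 = 0.001219 m/day.
Q = K_eq · A · (Δh/L) = 0.001219 × 1210 × (2.78/7.220) = 0.5678 m³/day.

0.568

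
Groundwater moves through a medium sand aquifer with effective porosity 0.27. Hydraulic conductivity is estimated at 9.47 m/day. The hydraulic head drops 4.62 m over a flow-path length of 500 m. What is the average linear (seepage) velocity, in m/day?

0.324

Hydraulic gradient i = Δh / L = 4.62 / 500 = 0.009240.
Darcy flux q = K · i = 9.470 × 0.009240 = 0.08750 m/day.
Seepage velocity v = q / n_e = 0.08750 / 0.27 = 0.3241 m/day.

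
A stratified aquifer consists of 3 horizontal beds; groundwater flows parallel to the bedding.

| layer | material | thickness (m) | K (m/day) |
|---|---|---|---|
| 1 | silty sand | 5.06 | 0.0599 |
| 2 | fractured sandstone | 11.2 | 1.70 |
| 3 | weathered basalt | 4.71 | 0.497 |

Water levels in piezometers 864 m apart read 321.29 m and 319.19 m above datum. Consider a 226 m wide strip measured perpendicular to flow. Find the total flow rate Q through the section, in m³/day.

11.9

Flow is parallel to layering, so each bed carries its own Darcy discharge and the transmissivities add.
Σ(K_i·b_i) = 0.0599×5.06 + 1.70×11.2 + 0.497×4.71 = 21.68 m²/day.
Hydraulic gradient i = (321.29 − 319.19) / 864 = 2.1 / 864 = 0.002431.
Q = Σ(K_i·b_i) · W · i = 21.68 × 226 × 0.002431 = 11.91 m³/day.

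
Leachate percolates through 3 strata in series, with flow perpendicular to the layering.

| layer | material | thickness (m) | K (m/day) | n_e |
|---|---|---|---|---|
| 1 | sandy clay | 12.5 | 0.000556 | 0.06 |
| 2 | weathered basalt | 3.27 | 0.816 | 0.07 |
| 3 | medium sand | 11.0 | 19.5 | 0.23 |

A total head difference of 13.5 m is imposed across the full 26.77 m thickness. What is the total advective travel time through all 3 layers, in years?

With flow normal to the layers, continuity requires the same specific discharge q through every layer.
Σ(b_i/K_i) = 12.5/0.000556 + 3.27/0.816 + 11.0/19.5 = 22487 d.
q = Δh / Σ(b_i/K_i) = 13.5 / 22487 = 0.0006004 m/day.
In each layer the seepage velocity is v_i = q/n_i, so the layer transit time is t_i = b_i·n_i / q:
  layer 1 (sandy clay): t_1 = 12.5 × 0.06 / 0.0006004 = 1249 d
  layer 2 (weathered basalt): t_2 = 3.27 × 0.07 / 0.0006004 = 381.3 d
  layer 3 (medium sand): t_3 = 11.0 × 0.23 / 0.0006004 = 4214 d
Total t = Σ t_i = 5845 days = 16.00 years.

16.0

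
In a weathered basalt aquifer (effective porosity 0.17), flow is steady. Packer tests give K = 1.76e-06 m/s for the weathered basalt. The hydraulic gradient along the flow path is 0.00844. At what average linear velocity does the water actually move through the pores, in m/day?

Convert K: 1.76e-06 m/s × 86400 = 0.1521 m/day.
Hydraulic gradient i = 0.00844.
Darcy flux q = K · i = 0.1521 × 0.008440 = 0.001283 m/day.
Seepage velocity v = q / n_e = 0.001283 / 0.17 = 0.007550 m/day.

0.00755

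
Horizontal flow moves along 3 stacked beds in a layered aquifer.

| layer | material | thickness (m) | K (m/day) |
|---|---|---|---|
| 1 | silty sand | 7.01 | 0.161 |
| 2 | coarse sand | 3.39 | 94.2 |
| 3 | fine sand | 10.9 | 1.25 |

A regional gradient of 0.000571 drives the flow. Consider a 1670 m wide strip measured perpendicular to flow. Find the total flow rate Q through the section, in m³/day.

319

Flow is parallel to layering, so each bed carries its own Darcy discharge and the transmissivities add.
Σ(K_i·b_i) = 0.161×7.01 + 94.2×3.39 + 1.25×10.9 = 334.1 m²/day.
Hydraulic gradient i = 0.000571.
Q = Σ(K_i·b_i) · W · i = 334.1 × 1670 × 0.0005710 = 318.6 m³/day.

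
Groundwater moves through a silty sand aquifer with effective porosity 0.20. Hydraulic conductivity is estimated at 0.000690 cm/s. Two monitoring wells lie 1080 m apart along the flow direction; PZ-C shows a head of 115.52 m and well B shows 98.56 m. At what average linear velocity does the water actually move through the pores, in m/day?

0.0468

Convert K: 0.000690 cm/s × 864 = 0.5962 m/day.
Hydraulic gradient i = (115.52 − 98.56) / 1080 = 16.96 / 1080 = 0.01570.
Darcy flux q = K · i = 0.5962 × 0.01570 = 0.009362 m/day.
Seepage velocity v = q / n_e = 0.009362 / 0.20 = 0.04681 m/day.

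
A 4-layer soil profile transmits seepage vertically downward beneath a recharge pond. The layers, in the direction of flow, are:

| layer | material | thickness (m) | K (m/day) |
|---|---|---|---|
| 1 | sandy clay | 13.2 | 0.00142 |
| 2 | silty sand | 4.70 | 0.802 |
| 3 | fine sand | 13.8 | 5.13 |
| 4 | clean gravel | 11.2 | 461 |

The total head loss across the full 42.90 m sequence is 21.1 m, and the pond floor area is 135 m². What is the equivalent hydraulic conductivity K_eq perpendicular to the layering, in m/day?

0.00461

Flow is perpendicular to layering, so the layers act in series and the equivalent K is the thickness-weighted harmonic mean.
Total thickness L = 13.2 + 4.70 + 13.8 + 11.2 = 42.90 m.
Σ(b_i/K_i) = 13.2/0.00142 + 4.70/0.802 + 13.8/5.13 + 11.2/461 = 9304 d.
K_eq = L / Σ(b_i/K_i) = 42.90 / 9304 = 0.004611 m/day.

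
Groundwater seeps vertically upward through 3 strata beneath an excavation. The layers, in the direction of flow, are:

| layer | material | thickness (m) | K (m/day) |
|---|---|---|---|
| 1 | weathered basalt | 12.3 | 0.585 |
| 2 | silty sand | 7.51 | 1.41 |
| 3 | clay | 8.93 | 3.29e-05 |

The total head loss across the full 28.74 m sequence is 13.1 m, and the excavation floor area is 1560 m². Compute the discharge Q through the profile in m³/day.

0.0753

Flow is perpendicular to layering, so the layers act in series and the equivalent K is the thickness-weighted harmonic mean.
Total thickness L = 12.3 + 7.51 + 8.93 = 28.74 m.
Σ(b_i/K_i) = 12.3/0.585 + 7.51/1.41 + 8.93/3.29e-05 = 2.715e+05 d.
K_eq = L / Σ(b_i/K_i) = 28.74 / 2.715e+05 = 0.0001059 m/day.
Q = K_eq · A · (Δh/L) = 0.0001059 × 1560 × (13.1/28.74) = 0.07528 m³/day.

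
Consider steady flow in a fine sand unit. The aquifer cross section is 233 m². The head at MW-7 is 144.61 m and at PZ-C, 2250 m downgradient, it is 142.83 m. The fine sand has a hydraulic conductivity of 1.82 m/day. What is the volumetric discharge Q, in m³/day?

Hydraulic gradient i = (144.61 − 142.83) / 2250 = 1.78 / 2250 = 0.0007911.
Darcy's law: Q = K · A · i = 1.820 × 233.0 × 0.0007911 = 0.3355 m³/day.

0.335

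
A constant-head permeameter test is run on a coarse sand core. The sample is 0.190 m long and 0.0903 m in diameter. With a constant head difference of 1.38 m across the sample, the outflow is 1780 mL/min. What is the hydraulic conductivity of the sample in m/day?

55.1

Cross-sectional area A = π·(d/2)² = π × (0.0903/2)² = 0.006404 m².
Convert discharge: 1780 mL/min = 2.967e-05 m³/s.
Darcy's law rearranged: K = Q·L / (A·Δh) = 2.967e-05 × 0.190 / (0.006404 × 1.38) = 0.0006378 m/s = 55.11 m/day.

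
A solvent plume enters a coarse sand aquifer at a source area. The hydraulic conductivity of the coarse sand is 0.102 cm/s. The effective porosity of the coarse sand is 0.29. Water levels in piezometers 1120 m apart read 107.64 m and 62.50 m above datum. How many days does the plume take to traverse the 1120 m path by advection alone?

91.4

Convert K: 0.102 cm/s × 864 = 88.13 m/day.
Hydraulic gradient i = (107.64 − 62.50) / 1120 = 45.14 / 1120 = 0.04030.
Darcy flux q = K · i = 88.13 × 0.04030 = 3.552 m/day.
Seepage velocity v = q / n_e = 3.552 / 0.29 = 12.25 m/day.
Travel time t = L / v = 1120 / 12.25 = 91.44 days.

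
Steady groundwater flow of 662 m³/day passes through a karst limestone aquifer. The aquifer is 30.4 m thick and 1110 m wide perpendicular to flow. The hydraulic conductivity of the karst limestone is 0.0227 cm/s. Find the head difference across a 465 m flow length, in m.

Convert K: 0.0227 cm/s × 864 = 19.61 m/day.
Cross-sectional area A = 1110 × 30.4 = 33744 m².
From Q = K·A·i, i = Q / (K·A) = 662 / (19.61 × 33744) = 0.001000.
Head loss Δh = i · L = 0.001000 × 465 = 0.4651 m.

0.465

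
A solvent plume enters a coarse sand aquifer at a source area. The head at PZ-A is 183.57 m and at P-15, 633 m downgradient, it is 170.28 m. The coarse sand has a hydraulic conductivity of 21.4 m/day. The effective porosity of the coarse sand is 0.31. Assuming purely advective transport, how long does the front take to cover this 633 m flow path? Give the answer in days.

437

Hydraulic gradient i = (183.57 − 170.28) / 633 = 13.29 / 633 = 0.02100.
Darcy flux q = K · i = 21.40 × 0.02100 = 0.4493 m/day.
Seepage velocity v = q / n_e = 0.4493 / 0.31 = 1.449 m/day.
Travel time t = L / v = 633 / 1.449 = 436.7 days.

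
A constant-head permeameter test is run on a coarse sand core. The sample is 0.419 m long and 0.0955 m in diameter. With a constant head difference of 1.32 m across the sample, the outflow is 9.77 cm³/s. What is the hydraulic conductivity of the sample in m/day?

37.4

Cross-sectional area A = π·(d/2)² = π × (0.0955/2)² = 0.007163 m².
Convert discharge: 9.77 cm³/s = 9.770e-06 m³/s.
Darcy's law rearranged: K = Q·L / (A·Δh) = 9.770e-06 × 0.419 / (0.007163 × 1.32) = 0.0004330 m/s = 37.41 m/day.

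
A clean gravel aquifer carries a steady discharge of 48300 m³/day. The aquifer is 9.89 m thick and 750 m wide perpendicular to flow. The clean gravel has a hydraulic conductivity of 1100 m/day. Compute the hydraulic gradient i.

Cross-sectional area A = 750 × 9.89 = 7418 m².
From Q = K·A·i, i = Q / (K·A) = 48300 / (1100 × 7418) = 0.005920.

0.00592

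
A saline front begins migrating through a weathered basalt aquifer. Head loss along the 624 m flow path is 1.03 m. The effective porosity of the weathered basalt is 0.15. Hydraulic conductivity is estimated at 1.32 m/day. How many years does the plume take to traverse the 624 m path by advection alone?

Hydraulic gradient i = Δh / L = 1.03 / 624 = 0.001651.
Darcy flux q = K · i = 1.320 × 0.001651 = 0.002179 m/day.
Seepage velocity v = q / n_e = 0.002179 / 0.15 = 0.01453 m/day.
Travel time t = L / v = 624 / 0.01453 = 42959 days = 117.6 years.

118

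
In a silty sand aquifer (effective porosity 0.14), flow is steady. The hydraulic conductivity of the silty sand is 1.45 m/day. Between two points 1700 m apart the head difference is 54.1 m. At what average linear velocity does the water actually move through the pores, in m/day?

Hydraulic gradient i = Δh / L = 54.1 / 1700 = 0.03182.
Darcy flux q = K · i = 1.450 × 0.03182 = 0.04614 m/day.
Seepage velocity v = q / n_e = 0.04614 / 0.14 = 0.3296 m/day.

0.330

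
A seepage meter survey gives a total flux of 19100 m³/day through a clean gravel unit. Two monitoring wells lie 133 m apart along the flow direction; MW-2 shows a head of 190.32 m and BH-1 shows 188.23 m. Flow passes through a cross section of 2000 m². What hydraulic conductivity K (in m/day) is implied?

608

Hydraulic gradient i = (190.32 − 188.23) / 133 = 2.09 / 133 = 0.01571.
From Q = K·A·i, K = Q / (A·i) = 19100 / (2000 × 0.01571) = 607.7 m/day.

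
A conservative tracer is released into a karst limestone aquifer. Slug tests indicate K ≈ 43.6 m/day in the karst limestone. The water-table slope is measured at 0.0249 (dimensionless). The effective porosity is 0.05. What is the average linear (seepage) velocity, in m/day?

21.7

Hydraulic gradient i = 0.0249.
Darcy flux q = K · i = 43.60 × 0.02490 = 1.086 m/day.
Seepage velocity v = q / n_e = 1.086 / 0.05 = 21.71 m/day.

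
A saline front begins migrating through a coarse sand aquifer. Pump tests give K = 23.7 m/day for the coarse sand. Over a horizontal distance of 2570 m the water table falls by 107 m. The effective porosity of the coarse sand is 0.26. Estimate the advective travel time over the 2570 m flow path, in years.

1.85

Hydraulic gradient i = Δh / L = 107 / 2570 = 0.04163.
Darcy flux q = K · i = 23.70 × 0.04163 = 0.9867 m/day.
Seepage velocity v = q / n_e = 0.9867 / 0.26 = 3.795 m/day.
Travel time t = L / v = 2570 / 3.795 = 677.2 days = 1.854 years.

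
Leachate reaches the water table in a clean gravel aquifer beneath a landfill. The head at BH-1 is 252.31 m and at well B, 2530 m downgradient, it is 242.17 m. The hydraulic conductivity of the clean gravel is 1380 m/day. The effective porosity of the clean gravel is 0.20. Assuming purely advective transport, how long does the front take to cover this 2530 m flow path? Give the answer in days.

91.5

Hydraulic gradient i = (252.31 − 242.17) / 2530 = 10.14 / 2530 = 0.004008.
Darcy flux q = K · i = 1380 × 0.004008 = 5.531 m/day.
Seepage velocity v = q / n_e = 5.531 / 0.20 = 27.65 m/day.
Travel time t = L / v = 2530 / 27.65 = 91.49 days.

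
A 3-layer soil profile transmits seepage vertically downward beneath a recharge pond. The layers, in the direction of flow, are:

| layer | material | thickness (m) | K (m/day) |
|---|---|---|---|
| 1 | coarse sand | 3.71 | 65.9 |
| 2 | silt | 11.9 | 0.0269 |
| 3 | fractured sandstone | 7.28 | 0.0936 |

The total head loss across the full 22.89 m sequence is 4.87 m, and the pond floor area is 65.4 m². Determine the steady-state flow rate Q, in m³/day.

0.612

Flow is perpendicular to layering, so the layers act in series and the equivalent K is the thickness-weighted harmonic mean.
Total thickness L = 3.71 + 11.9 + 7.28 = 22.89 m.
Σ(b_i/K_i) = 3.71/65.9 + 11.9/0.0269 + 7.28/0.0936 = 520.2 d.
K_eq = L / Σ(b_i/K_i) = 22.89 / 520.2 = 0.04400 m/day.
Q = K_eq · A · (Δh/L) = 0.04400 × 65.4 × (4.87/22.89) = 0.6122 m³/day.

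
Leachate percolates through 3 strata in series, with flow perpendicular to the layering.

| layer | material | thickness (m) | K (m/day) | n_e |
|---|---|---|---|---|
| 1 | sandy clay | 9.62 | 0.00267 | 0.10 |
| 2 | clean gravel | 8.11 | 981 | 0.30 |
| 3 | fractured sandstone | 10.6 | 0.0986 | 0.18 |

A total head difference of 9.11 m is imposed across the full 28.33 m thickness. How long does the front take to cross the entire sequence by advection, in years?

5.91

With flow normal to the layers, continuity requires the same specific discharge q through every layer.
Σ(b_i/K_i) = 9.62/0.00267 + 8.11/981 + 10.6/0.0986 = 3711 d.
q = Δh / Σ(b_i/K_i) = 9.11 / 3711 = 0.002455 m/day.
In each layer the seepage velocity is v_i = q/n_i, so the layer transit time is t_i = b_i·n_i / q:
  layer 1 (sandy clay): t_1 = 9.62 × 0.10 / 0.002455 = 391.8 d
  layer 2 (clean gravel): t_2 = 8.11 × 0.30 / 0.002455 = 991.0 d
  layer 3 (fractured sandstone): t_3 = 10.6 × 0.18 / 0.002455 = 777.1 d
Total t = Σ t_i = 2160 days = 5.914 years.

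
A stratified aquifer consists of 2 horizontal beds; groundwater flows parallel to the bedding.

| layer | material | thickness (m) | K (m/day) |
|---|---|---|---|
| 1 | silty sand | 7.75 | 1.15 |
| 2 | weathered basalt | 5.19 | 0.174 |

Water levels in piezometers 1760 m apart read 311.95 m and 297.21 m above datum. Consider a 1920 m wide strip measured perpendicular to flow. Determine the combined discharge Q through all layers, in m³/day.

158

Flow is parallel to layering, so each bed carries its own Darcy discharge and the transmissivities add.
Σ(K_i·b_i) = 1.15×7.75 + 0.174×5.19 = 9.816 m²/day.
Hydraulic gradient i = (311.95 − 297.21) / 1760 = 14.74 / 1760 = 0.008375.
Q = Σ(K_i·b_i) · W · i = 9.816 × 1920 × 0.008375 = 157.8 m³/day.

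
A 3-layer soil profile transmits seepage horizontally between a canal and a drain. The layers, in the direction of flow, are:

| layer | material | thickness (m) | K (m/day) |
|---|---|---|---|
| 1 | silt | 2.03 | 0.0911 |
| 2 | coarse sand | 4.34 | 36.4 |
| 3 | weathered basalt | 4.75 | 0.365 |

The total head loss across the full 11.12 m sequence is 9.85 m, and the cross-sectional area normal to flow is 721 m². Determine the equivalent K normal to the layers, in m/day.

Flow is perpendicular to layering, so the layers act in series and the equivalent K is the thickness-weighted harmonic mean.
Total thickness L = 2.03 + 4.34 + 4.75 = 11.12 m.
Σ(b_i/K_i) = 2.03/0.0911 + 4.34/36.4 + 4.75/0.365 = 35.42 d.
K_eq = L / Σ(b_i/K_i) = 11.12 / 35.42 = 0.3140 m/day.

0.314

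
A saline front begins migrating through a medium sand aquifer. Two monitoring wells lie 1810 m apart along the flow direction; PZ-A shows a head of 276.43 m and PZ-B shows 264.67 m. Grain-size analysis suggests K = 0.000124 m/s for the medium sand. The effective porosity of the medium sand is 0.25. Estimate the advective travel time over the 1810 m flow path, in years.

Convert K: 0.000124 m/s × 86400 = 10.71 m/day.
Hydraulic gradient i = (276.43 − 264.67) / 1810 = 11.76 / 1810 = 0.006497.
Darcy flux q = K · i = 10.71 × 0.006497 = 0.06961 m/day.
Seepage velocity v = q / n_e = 0.06961 / 0.25 = 0.2784 m/day.
Travel time t = L / v = 1810 / 0.2784 = 6501 days = 17.80 years.

17.8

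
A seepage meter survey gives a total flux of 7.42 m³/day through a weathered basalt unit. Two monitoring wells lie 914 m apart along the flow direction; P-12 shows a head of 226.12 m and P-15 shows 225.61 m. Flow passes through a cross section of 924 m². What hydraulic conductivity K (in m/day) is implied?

Hydraulic gradient i = (226.12 − 225.61) / 914 = 0.51 / 914 = 0.0005580.
From Q = K·A·i, K = Q / (A·i) = 7.42 / (924.0 × 0.0005580) = 14.39 m/day.

14.4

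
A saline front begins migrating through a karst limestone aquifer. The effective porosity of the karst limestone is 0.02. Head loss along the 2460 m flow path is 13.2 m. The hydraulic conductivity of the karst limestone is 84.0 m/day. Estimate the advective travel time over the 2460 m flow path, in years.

Hydraulic gradient i = Δh / L = 13.2 / 2460 = 0.005366.
Darcy flux q = K · i = 84.00 × 0.005366 = 0.4507 m/day.
Seepage velocity v = q / n_e = 0.4507 / 0.02 = 22.54 m/day.
Travel time t = L / v = 2460 / 22.54 = 109.2 days = 0.2989 years.

0.299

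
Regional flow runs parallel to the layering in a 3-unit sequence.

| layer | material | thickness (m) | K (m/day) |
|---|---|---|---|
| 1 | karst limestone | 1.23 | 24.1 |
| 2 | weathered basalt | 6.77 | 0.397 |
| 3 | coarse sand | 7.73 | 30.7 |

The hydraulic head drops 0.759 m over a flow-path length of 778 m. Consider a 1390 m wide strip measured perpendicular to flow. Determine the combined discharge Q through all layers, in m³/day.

Flow is parallel to layering, so each bed carries its own Darcy discharge and the transmissivities add.
Σ(K_i·b_i) = 24.1×1.23 + 0.397×6.77 + 30.7×7.73 = 269.6 m²/day.
Hydraulic gradient i = Δh / L = 0.759 / 778 = 0.0009756.
Q = Σ(K_i·b_i) · W · i = 269.6 × 1390 × 0.0009756 = 365.6 m³/day.

366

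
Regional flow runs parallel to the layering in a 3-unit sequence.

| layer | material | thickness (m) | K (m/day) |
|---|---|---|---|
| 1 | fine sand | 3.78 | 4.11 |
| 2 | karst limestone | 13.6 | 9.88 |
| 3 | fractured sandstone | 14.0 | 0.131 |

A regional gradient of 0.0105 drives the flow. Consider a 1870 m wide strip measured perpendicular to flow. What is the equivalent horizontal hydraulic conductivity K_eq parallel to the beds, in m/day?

4.84

Flow is parallel to layering, so each bed carries its own Darcy discharge and the transmissivities add.
Σ(K_i·b_i) = 4.11×3.78 + 9.88×13.6 + 0.131×14.0 = 151.7 m²/day.
Total thickness b = 31.38 m, so K_eq = Σ(K_i·b_i)/b = 4.835 m/day.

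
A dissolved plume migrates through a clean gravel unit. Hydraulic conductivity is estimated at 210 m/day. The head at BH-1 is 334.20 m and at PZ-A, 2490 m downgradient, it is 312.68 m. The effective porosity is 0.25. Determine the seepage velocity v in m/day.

Hydraulic gradient i = (334.20 − 312.68) / 2490 = 21.52 / 2490 = 0.008643.
Darcy flux q = K · i = 210.0 × 0.008643 = 1.815 m/day.
Seepage velocity v = q / n_e = 1.815 / 0.25 = 7.260 m/day.

7.26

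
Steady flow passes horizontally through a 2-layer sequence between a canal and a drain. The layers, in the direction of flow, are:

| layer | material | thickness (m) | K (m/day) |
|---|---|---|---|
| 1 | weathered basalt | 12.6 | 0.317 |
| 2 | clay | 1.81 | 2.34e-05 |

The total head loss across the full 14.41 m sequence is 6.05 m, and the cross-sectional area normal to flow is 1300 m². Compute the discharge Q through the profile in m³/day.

Flow is perpendicular to layering, so the layers act in series and the equivalent K is the thickness-weighted harmonic mean.
Total thickness L = 12.6 + 1.81 = 14.41 m.
Σ(b_i/K_i) = 12.6/0.317 + 1.81/2.34e-05 = 77390 d.
K_eq = L / Σ(b_i/K_i) = 14.41 / 77390 = 0.0001862 m/day.
Q = K_eq · A · (Δh/L) = 0.0001862 × 1300 × (6.05/14.41) = 0.1016 m³/day.

0.102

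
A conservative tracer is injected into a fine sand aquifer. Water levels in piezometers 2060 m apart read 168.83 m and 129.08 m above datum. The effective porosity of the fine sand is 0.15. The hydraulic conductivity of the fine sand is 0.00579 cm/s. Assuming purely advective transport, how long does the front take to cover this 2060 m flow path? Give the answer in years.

Convert K: 0.00579 cm/s × 864 = 5.003 m/day.
Hydraulic gradient i = (168.83 − 129.08) / 2060 = 39.75 / 2060 = 0.01930.
Darcy flux q = K · i = 5.003 × 0.01930 = 0.09653 m/day.
Seepage velocity v = q / n_e = 0.09653 / 0.15 = 0.6435 m/day.
Travel time t = L / v = 2060 / 0.6435 = 3201 days = 8.764 years.

8.76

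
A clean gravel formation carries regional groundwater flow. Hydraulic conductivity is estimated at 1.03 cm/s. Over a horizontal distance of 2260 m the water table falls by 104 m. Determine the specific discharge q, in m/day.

41.0

Convert K: 1.03 cm/s × 864 = 889.9 m/day.
Hydraulic gradient i = Δh / L = 104 / 2260 = 0.04602.
Specific discharge q = K · i = 889.9 × 0.04602 = 40.95 m/day.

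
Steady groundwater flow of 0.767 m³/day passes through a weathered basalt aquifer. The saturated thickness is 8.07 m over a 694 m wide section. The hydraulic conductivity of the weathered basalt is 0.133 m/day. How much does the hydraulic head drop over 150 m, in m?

Cross-sectional area A = 694 × 8.07 = 5601 m².
From Q = K·A·i, i = Q / (K·A) = 0.767 / (0.1330 × 5601) = 0.001030.
Head loss Δh = i · L = 0.001030 × 150 = 0.1545 m.

0.154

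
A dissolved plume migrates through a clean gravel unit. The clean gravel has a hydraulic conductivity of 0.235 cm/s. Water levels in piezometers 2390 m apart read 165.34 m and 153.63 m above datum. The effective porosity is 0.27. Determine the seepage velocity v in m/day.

Convert K: 0.235 cm/s × 864 = 203.0 m/day.
Hydraulic gradient i = (165.34 − 153.63) / 2390 = 11.71 / 2390 = 0.004900.
Darcy flux q = K · i = 203.0 × 0.004900 = 0.9948 m/day.
Seepage velocity v = q / n_e = 0.9948 / 0.27 = 3.684 m/day.

3.68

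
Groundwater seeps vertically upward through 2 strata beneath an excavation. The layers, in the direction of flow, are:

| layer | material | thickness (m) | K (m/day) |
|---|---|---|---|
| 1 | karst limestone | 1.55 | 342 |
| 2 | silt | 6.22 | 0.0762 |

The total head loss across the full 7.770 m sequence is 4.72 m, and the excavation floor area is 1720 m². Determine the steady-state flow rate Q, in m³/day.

Flow is perpendicular to layering, so the layers act in series and the equivalent K is the thickness-weighted harmonic mean.
Total thickness L = 1.55 + 6.22 = 7.770 m.
Σ(b_i/K_i) = 1.55/342 + 6.22/0.0762 = 81.63 d.
K_eq = L / Σ(b_i/K_i) = 7.770 / 81.63 = 0.09518 m/day.
Q = K_eq · A · (Δh/L) = 0.09518 × 1720 × (4.72/7.770) = 99.45 m³/day.

99.5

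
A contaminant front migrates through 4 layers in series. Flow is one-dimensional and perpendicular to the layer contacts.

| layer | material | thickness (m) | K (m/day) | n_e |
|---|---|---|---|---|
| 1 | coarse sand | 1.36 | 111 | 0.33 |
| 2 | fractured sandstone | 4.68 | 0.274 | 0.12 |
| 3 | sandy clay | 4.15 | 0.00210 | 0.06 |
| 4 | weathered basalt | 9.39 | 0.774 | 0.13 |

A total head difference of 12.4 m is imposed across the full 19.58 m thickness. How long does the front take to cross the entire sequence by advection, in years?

With flow normal to the layers, continuity requires the same specific discharge q through every layer.
Σ(b_i/K_i) = 1.36/111 + 4.68/0.274 + 4.15/0.00210 + 9.39/0.774 = 2005 d.
q = Δh / Σ(b_i/K_i) = 12.4 / 2005 = 0.006183 m/day.
In each layer the seepage velocity is v_i = q/n_i, so the layer transit time is t_i = b_i·n_i / q:
  layer 1 (coarse sand): t_1 = 1.36 × 0.33 / 0.006183 = 72.58 d
  layer 2 (fractured sandstone): t_2 = 4.68 × 0.12 / 0.006183 = 90.83 d
  layer 3 (sandy clay): t_3 = 4.15 × 0.06 / 0.006183 = 40.27 d
  layer 4 (weathered basalt): t_4 = 9.39 × 0.13 / 0.006183 = 197.4 d
Total t = Σ t_i = 401.1 days = 1.098 years.

1.10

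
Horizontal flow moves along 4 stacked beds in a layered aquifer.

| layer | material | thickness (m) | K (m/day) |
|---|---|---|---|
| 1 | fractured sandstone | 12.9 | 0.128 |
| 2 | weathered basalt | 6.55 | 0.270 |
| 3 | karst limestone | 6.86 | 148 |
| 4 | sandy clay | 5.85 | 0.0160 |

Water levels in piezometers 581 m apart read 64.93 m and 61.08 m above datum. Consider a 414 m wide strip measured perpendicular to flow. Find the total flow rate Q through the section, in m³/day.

Flow is parallel to layering, so each bed carries its own Darcy discharge and the transmissivities add.
Σ(K_i·b_i) = 0.128×12.9 + 0.270×6.55 + 148×6.86 + 0.0160×5.85 = 1019 m²/day.
Hydraulic gradient i = (64.93 − 61.08) / 581 = 3.85 / 581 = 0.006627.
Q = Σ(K_i·b_i) · W · i = 1019 × 414 × 0.006627 = 2795 m³/day.

2790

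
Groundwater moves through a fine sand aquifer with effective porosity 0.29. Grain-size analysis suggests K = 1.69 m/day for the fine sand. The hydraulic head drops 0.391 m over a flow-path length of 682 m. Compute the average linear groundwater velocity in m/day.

0.00334

Hydraulic gradient i = Δh / L = 0.391 / 682 = 0.0005733.
Darcy flux q = K · i = 1.690 × 0.0005733 = 0.0009689 m/day.
Seepage velocity v = q / n_e = 0.0009689 / 0.29 = 0.003341 m/day.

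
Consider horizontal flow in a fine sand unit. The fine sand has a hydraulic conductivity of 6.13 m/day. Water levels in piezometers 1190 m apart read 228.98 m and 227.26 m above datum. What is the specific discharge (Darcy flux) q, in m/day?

0.00886

Hydraulic gradient i = (228.98 − 227.26) / 1190 = 1.72 / 1190 = 0.001445.
Specific discharge q = K · i = 6.130 × 0.001445 = 0.008860 m/day.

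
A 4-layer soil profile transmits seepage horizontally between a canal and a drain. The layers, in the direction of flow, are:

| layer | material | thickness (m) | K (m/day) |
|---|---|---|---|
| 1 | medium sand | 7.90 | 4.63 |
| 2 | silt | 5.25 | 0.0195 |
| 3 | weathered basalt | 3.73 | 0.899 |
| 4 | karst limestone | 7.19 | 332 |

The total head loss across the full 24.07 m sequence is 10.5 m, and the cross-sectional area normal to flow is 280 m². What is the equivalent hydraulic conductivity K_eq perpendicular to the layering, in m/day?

Flow is perpendicular to layering, so the layers act in series and the equivalent K is the thickness-weighted harmonic mean.
Total thickness L = 7.90 + 5.25 + 3.73 + 7.19 = 24.07 m.
Σ(b_i/K_i) = 7.90/4.63 + 5.25/0.0195 + 3.73/0.899 + 7.19/332 = 275.1 d.
K_eq = L / Σ(b_i/K_i) = 24.07 / 275.1 = 0.08749 m/day.

0.0875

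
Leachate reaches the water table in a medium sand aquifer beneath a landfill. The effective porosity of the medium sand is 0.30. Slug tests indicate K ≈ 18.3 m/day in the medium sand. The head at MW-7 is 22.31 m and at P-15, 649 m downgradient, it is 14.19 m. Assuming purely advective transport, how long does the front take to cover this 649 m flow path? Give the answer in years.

Hydraulic gradient i = (22.31 − 14.19) / 649 = 8.12 / 649 = 0.01251.
Darcy flux q = K · i = 18.30 × 0.01251 = 0.2290 m/day.
Seepage velocity v = q / n_e = 0.2290 / 0.30 = 0.7632 m/day.
Travel time t = L / v = 649 / 0.7632 = 850.4 days = 2.328 years.

2.33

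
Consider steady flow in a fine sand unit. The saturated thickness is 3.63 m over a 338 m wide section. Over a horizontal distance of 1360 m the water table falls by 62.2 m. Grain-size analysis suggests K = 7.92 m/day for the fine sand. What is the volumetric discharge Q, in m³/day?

444

Cross-sectional area A = 338 × 3.63 = 1227 m².
Hydraulic gradient i = Δh / L = 62.2 / 1360 = 0.04574.
Darcy's law: Q = K · A · i = 7.920 × 1227 × 0.04574 = 444.4 m³/day.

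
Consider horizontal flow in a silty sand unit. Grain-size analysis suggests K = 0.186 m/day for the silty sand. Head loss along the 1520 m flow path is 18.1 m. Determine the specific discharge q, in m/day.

Hydraulic gradient i = Δh / L = 18.1 / 1520 = 0.01191.
Specific discharge q = K · i = 0.1860 × 0.01191 = 0.002215 m/day.

0.00221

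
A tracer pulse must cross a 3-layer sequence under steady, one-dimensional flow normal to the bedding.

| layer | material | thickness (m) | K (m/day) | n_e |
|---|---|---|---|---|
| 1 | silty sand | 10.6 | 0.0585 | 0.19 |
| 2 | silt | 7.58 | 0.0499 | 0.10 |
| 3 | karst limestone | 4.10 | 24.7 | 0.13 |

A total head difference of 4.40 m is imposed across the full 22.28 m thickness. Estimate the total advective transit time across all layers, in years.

0.685

With flow normal to the layers, continuity requires the same specific discharge q through every layer.
Σ(b_i/K_i) = 10.6/0.0585 + 7.58/0.0499 + 4.10/24.7 = 333.3 d.
q = Δh / Σ(b_i/K_i) = 4.40 / 333.3 = 0.01320 m/day.
In each layer the seepage velocity is v_i = q/n_i, so the layer transit time is t_i = b_i·n_i / q:
  layer 1 (silty sand): t_1 = 10.6 × 0.19 / 0.01320 = 152.5 d
  layer 2 (silt): t_2 = 7.58 × 0.10 / 0.01320 = 57.41 d
  layer 3 (karst limestone): t_3 = 4.10 × 0.13 / 0.01320 = 40.37 d
Total t = Σ t_i = 250.3 days = 0.6854 years.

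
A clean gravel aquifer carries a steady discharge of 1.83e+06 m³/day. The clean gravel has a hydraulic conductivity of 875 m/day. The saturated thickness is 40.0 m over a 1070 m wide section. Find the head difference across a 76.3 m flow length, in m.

3.73

Cross-sectional area A = 1070 × 40.0 = 42800 m².
From Q = K·A·i, i = Q / (K·A) = 1.83e+06 / (875.0 × 42800) = 0.04887.
Head loss Δh = i · L = 0.04887 × 76.3 = 3.728 m.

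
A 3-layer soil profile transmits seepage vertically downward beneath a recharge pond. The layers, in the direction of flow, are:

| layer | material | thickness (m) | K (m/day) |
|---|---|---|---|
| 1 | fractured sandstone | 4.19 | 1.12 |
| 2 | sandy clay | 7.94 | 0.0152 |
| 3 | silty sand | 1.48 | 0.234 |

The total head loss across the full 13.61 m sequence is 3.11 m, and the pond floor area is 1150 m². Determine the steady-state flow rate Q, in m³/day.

6.72

Flow is perpendicular to layering, so the layers act in series and the equivalent K is the thickness-weighted harmonic mean.
Total thickness L = 4.19 + 7.94 + 1.48 = 13.61 m.
Σ(b_i/K_i) = 4.19/1.12 + 7.94/0.0152 + 1.48/0.234 = 532.4 d.
K_eq = L / Σ(b_i/K_i) = 13.61 / 532.4 = 0.02556 m/day.
Q = K_eq · A · (Δh/L) = 0.02556 × 1150 × (3.11/13.61) = 6.717 m³/day.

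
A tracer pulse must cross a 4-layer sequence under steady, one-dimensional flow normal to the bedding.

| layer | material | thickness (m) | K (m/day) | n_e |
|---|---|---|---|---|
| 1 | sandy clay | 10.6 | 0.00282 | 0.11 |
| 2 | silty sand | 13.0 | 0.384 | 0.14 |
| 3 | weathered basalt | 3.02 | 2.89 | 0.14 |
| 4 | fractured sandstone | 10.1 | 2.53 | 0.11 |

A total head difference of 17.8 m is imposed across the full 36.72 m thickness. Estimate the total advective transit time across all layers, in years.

2.64

With flow normal to the layers, continuity requires the same specific discharge q through every layer.
Σ(b_i/K_i) = 10.6/0.00282 + 13.0/0.384 + 3.02/2.89 + 10.1/2.53 = 3798 d.
q = Δh / Σ(b_i/K_i) = 17.8 / 3798 = 0.004687 m/day.
In each layer the seepage velocity is v_i = q/n_i, so the layer transit time is t_i = b_i·n_i / q:
  layer 1 (sandy clay): t_1 = 10.6 × 0.11 / 0.004687 = 248.8 d
  layer 2 (silty sand): t_2 = 13.0 × 0.14 / 0.004687 = 388.3 d
  layer 3 (weathered basalt): t_3 = 3.02 × 0.14 / 0.004687 = 90.21 d
  layer 4 (fractured sandstone): t_4 = 10.1 × 0.11 / 0.004687 = 237.0 d
Total t = Σ t_i = 964.3 days = 2.640 years.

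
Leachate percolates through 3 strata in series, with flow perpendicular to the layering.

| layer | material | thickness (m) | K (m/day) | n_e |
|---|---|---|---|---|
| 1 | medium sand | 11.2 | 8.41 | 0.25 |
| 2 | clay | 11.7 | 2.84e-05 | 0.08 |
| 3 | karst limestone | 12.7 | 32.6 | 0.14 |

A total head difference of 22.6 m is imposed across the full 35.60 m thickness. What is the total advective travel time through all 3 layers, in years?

With flow normal to the layers, continuity requires the same specific discharge q through every layer.
Σ(b_i/K_i) = 11.2/8.41 + 11.7/2.84e-05 + 12.7/32.6 = 4.120e+05 d.
q = Δh / Σ(b_i/K_i) = 22.6 / 4.120e+05 = 5.486e-05 m/day.
In each layer the seepage velocity is v_i = q/n_i, so the layer transit time is t_i = b_i·n_i / q:
  layer 1 (medium sand): t_1 = 11.2 × 0.25 / 5.486e-05 = 51041 d
  layer 2 (clay): t_2 = 11.7 × 0.08 / 5.486e-05 = 17062 d
  layer 3 (karst limestone): t_3 = 12.7 × 0.14 / 5.486e-05 = 32411 d
Total t = Σ t_i = 1.005e+05 days = 275.2 years.

275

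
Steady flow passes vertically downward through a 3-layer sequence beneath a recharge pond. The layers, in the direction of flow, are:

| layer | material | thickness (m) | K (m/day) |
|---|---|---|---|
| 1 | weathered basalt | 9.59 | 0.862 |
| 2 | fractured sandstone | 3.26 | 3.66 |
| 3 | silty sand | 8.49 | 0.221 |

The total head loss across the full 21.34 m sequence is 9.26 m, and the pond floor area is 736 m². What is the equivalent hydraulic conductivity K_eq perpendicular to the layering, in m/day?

Flow is perpendicular to layering, so the layers act in series and the equivalent K is the thickness-weighted harmonic mean.
Total thickness L = 9.59 + 3.26 + 8.49 = 21.34 m.
Σ(b_i/K_i) = 9.59/0.862 + 3.26/3.66 + 8.49/0.221 = 50.43 d.
K_eq = L / Σ(b_i/K_i) = 21.34 / 50.43 = 0.4231 m/day.

0.423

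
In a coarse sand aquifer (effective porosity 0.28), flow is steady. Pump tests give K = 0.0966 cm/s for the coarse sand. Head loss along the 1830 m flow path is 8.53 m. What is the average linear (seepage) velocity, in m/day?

Convert K: 0.0966 cm/s × 864 = 83.46 m/day.
Hydraulic gradient i = Δh / L = 8.53 / 1830 = 0.004661.
Darcy flux q = K · i = 83.46 × 0.004661 = 0.3890 m/day.
Seepage velocity v = q / n_e = 0.3890 / 0.28 = 1.389 m/day.

1.39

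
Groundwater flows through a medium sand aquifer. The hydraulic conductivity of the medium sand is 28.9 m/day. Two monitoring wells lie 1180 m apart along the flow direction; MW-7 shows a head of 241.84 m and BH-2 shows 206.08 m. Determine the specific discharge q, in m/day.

Hydraulic gradient i = (241.84 − 206.08) / 1180 = 35.76 / 1180 = 0.03031.
Specific discharge q = K · i = 28.90 × 0.03031 = 0.8758 m/day.

0.876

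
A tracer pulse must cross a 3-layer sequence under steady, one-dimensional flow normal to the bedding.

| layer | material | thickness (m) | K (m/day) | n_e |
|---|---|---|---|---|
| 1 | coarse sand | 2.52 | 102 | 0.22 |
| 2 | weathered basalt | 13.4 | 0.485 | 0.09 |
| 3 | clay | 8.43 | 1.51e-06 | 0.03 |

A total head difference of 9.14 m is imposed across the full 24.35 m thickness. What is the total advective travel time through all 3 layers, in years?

With flow normal to the layers, continuity requires the same specific discharge q through every layer.
Σ(b_i/K_i) = 2.52/102 + 13.4/0.485 + 8.43/1.51e-06 = 5.583e+06 d.
q = Δh / Σ(b_i/K_i) = 9.14 / 5.583e+06 = 1.637e-06 m/day.
In each layer the seepage velocity is v_i = q/n_i, so the layer transit time is t_i = b_i·n_i / q:
  layer 1 (coarse sand): t_1 = 2.52 × 0.22 / 1.637e-06 = 3.386e+05 d
  layer 2 (weathered basalt): t_2 = 13.4 × 0.09 / 1.637e-06 = 7.366e+05 d
  layer 3 (clay): t_3 = 8.43 × 0.03 / 1.637e-06 = 1.545e+05 d
Total t = Σ t_i = 1.230e+06 days = 3367 years.

3370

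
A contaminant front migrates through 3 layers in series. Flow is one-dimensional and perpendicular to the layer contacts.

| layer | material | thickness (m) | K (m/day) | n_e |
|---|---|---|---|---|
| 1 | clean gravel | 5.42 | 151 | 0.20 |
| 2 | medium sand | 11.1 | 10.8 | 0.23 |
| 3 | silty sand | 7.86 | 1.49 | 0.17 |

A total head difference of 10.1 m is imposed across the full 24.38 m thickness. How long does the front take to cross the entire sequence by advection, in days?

3.12

With flow normal to the layers, continuity requires the same specific discharge q through every layer.
Σ(b_i/K_i) = 5.42/151 + 11.1/10.8 + 7.86/1.49 = 6.339 d.
q = Δh / Σ(b_i/K_i) = 10.1 / 6.339 = 1.593 m/day.
In each layer the seepage velocity is v_i = q/n_i, so the layer transit time is t_i = b_i·n_i / q:
  layer 1 (clean gravel): t_1 = 5.42 × 0.20 / 1.593 = 0.6803 d
  layer 2 (medium sand): t_2 = 11.1 × 0.23 / 1.593 = 1.602 d
  layer 3 (silty sand): t_3 = 7.86 × 0.17 / 1.593 = 0.8386 d
Total t = Σ t_i = 3.121 days.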